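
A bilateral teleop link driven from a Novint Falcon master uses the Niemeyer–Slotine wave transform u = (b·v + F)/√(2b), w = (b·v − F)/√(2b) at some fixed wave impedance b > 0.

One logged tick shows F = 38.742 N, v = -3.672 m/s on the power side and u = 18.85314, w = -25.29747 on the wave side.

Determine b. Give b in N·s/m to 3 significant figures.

u + w = -6.4443;  u + w = √(2b)·v, so √(2b) = -6.4443/(-3.672) = 1.7550.
b = (√(2b))²/2 = 3.0800/2 = 1.5400.
(Check via u − w = 2F/√(2b): u − w = 44.1506, 2F/√(2b) = 44.1506.)

b = 1.54 N·s/m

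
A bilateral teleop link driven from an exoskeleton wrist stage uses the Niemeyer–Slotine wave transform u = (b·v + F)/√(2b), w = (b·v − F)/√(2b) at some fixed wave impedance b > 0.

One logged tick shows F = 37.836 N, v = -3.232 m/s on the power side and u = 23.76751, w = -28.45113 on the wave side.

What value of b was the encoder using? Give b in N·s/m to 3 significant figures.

b = 1.05 N·s/m

u + w = -4.6836;  u + w = √(2b)·v, so √(2b) = -4.6836/(-3.232) = 1.4491.
b = (√(2b))²/2 = 2.1000/2 = 1.0500.
(Check via u − w = 2F/√(2b): u − w = 52.2186, 2F/√(2b) = 52.2186.)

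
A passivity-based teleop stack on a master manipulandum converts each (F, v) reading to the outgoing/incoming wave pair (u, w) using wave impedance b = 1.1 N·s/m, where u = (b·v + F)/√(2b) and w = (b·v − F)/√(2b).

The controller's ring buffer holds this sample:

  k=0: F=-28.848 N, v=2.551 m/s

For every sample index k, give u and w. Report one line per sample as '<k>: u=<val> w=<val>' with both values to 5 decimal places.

0: u=-17.55745 w=21.34119

k=0: b·v=1.1×2.551=2.80610; √(2b)=1.48324; u=(2.80610+(-28.848))/1.48324=-17.55745, w=(2.80610−(-28.848))/1.48324=21.34119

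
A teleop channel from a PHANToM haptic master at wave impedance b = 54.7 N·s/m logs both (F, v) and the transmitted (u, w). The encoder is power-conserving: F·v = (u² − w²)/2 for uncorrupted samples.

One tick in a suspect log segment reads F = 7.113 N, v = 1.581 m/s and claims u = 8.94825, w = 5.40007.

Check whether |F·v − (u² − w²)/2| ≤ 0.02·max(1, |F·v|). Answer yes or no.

no

F·v = 7.113×1.581 = 11.2457 W.
(u² − w²)/2 = (80.0712 − 29.1608)/2 = 25.4552 W.
|Δ| = 14.2096;  2% of max(1, |F·v|) = 0.2249.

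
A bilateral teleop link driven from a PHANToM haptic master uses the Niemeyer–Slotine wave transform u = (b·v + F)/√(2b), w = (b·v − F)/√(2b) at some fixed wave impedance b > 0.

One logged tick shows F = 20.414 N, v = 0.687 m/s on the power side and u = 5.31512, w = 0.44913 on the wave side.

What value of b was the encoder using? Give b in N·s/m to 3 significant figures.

b = 35.2 N·s/m

u + w = 5.7643;  u + w = √(2b)·v, so √(2b) = 5.7643/0.687 = 8.3905.
b = (√(2b))²/2 = 70.3999/2 = 35.2000.
(Check via u − w = 2F/√(2b): u − w = 4.8660, 2F/√(2b) = 4.8660.)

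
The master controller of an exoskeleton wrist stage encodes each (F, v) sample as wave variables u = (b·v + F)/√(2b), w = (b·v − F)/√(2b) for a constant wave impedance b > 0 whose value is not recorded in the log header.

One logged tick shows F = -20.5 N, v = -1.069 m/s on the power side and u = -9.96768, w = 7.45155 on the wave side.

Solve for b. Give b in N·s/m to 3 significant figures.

u + w = -2.5161;  u + w = √(2b)·v, so √(2b) = -2.5161/(-1.069) = 2.3537.
b = (√(2b))²/2 = 5.5400/2 = 2.7700.
(Check via u − w = 2F/√(2b): u − w = -17.4192, 2F/√(2b) = -17.4192.)

b = 2.77 N·s/m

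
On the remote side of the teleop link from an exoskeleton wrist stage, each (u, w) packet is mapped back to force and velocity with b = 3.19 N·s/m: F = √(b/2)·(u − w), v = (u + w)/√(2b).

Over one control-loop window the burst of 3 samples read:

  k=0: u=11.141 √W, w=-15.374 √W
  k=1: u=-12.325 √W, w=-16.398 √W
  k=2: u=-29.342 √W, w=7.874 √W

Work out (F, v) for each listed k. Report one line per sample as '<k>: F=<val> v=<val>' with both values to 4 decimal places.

k=0: u−w=26.5150, u+w=-4.2330; √(b/2)=1.2629, √(2b)=2.5259; F=1.2629×26.515=33.4867, v=-4.2330/2.5259=-1.6759
k=1: u−w=4.0730, u+w=-28.7230; √(b/2)=1.2629, √(2b)=2.5259; F=1.2629×4.073=5.1439, v=-28.7230/2.5259=-11.3715
k=2: u−w=-37.2160, u+w=-21.4680; √(b/2)=1.2629, √(2b)=2.5259; F=1.2629×(-37.216)=-47.0013, v=-21.4680/2.5259=-8.4993

0: F=33.4867 v=-1.6759
1: F=5.1439 v=-11.3715
2: F=-47.0013 v=-8.4993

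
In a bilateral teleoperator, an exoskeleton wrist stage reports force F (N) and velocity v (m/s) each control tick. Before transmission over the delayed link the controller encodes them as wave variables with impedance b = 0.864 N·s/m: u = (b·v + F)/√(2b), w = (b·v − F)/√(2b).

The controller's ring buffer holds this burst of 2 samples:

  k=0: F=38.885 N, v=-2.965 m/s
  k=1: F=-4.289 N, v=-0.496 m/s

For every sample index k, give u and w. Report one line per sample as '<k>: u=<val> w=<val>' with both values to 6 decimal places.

k=0: b·v=0.864×(-2.965)=-2.561760; √(2b)=1.314534; u=(-2.561760+38.885)/1.314534=27.632025, w=(-2.561760−38.885)/1.314534=-31.529619
k=1: b·v=0.864×(-0.496)=-0.428544; √(2b)=1.314534; u=(-0.428544+(-4.289))/1.314534=-3.588757, w=(-0.428544−(-4.289))/1.314534=2.936748

0: u=27.632025 w=-31.529619
1: u=-3.588757 w=2.936748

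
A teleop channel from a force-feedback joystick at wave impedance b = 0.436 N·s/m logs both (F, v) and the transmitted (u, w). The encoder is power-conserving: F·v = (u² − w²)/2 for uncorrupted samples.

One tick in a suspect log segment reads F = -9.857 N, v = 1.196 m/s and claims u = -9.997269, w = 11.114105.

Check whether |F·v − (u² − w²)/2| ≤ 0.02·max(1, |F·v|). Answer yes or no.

F·v = (-9.857)×1.196 = -11.788972 W.
(u² − w²)/2 = (99.945387 − 123.523330)/2 = -11.788971 W.
|Δ| = 0.000001;  2% of max(1, |F·v|) = 0.235779.

yes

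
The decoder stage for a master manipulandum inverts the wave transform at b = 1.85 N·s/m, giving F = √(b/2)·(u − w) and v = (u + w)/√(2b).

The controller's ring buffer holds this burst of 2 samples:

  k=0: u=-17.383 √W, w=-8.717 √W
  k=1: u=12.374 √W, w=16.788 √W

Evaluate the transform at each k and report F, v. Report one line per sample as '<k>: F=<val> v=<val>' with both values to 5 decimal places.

k=0: u−w=-8.66600, u+w=-26.10000; √(b/2)=0.96177, √(2b)=1.92354; F=0.96177×(-8.666)=-8.33469, v=-26.10000/1.92354=-13.56874
k=1: u−w=-4.41400, u+w=29.16200; √(b/2)=0.96177, √(2b)=1.92354; F=0.96177×(-4.414)=-4.24525, v=29.16200/1.92354=15.16060

0: F=-8.33469 v=-13.56874
1: F=-4.24525 v=15.16060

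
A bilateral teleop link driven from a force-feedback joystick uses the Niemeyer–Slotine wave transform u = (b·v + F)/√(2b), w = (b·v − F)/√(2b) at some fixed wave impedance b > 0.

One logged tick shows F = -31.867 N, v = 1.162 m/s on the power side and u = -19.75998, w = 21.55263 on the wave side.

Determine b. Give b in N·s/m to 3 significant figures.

b = 1.19 N·s/m

u + w = 1.7927;  u + w = √(2b)·v, so √(2b) = 1.7927/1.162 = 1.5427.
b = (√(2b))²/2 = 2.3800/2 = 1.1900.
(Check via u − w = 2F/√(2b): u − w = -41.3126, 2F/√(2b) = -41.3125.)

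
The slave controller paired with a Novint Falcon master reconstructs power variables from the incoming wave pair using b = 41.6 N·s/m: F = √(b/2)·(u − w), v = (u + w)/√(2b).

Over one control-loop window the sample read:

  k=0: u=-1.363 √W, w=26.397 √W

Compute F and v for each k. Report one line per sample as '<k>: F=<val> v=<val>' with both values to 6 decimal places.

0: F=-126.605079 v=2.744534

k=0: u−w=-27.760000, u+w=25.034000; √(b/2)=4.560702, √(2b)=9.121403; F=4.560702×(-27.76)=-126.605079, v=25.034000/9.121403=2.744534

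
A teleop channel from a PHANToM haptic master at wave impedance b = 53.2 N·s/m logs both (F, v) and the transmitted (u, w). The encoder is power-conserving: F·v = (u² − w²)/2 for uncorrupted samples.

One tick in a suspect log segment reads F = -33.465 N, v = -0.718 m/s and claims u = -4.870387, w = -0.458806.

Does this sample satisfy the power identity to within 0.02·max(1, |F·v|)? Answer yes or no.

no

F·v = (-33.465)×(-0.718) = 24.027870 W.
(u² − w²)/2 = (23.720670 − 0.210503)/2 = 11.755083 W.
|Δ| = 12.272787;  2% of max(1, |F·v|) = 0.480557.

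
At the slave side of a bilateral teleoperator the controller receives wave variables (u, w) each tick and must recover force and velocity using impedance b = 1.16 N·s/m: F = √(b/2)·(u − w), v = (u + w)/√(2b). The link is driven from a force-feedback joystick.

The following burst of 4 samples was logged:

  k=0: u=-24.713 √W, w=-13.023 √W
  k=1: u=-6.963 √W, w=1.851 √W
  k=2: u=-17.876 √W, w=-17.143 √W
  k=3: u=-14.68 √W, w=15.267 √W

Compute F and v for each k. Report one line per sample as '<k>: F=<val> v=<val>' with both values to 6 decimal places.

k=0: u−w=-11.690000, u+w=-37.736000; √(b/2)=0.761577, √(2b)=1.523155; F=0.761577×(-11.69)=-8.902839, v=-37.736000/1.523155=-24.774898
k=1: u−w=-8.814000, u+w=-5.112000; √(b/2)=0.761577, √(2b)=1.523155; F=0.761577×(-8.814)=-6.712542, v=-5.112000/1.523155=-3.356192
k=2: u−w=-0.733000, u+w=-35.019000; √(b/2)=0.761577, √(2b)=1.523155; F=0.761577×(-0.733)=-0.558236, v=-35.019000/1.523155=-22.991100
k=3: u−w=-29.947000, u+w=0.587000; √(b/2)=0.761577, √(2b)=1.523155; F=0.761577×(-29.947)=-22.806956, v=0.587000/1.523155=0.385384

0: F=-8.902839 v=-24.774898
1: F=-6.712542 v=-3.356192
2: F=-0.558236 v=-22.991100
3: F=-22.806956 v=0.385384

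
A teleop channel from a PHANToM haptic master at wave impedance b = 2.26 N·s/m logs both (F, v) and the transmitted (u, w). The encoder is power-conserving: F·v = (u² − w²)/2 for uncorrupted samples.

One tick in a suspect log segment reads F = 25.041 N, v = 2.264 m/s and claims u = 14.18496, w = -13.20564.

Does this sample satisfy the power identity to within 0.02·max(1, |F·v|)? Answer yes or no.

no

F·v = 25.041×2.264 = 56.6928 W.
(u² − w²)/2 = (201.2131 − 174.3889)/2 = 13.4121 W.
|Δ| = 43.2807;  2% of max(1, |F·v|) = 1.1339.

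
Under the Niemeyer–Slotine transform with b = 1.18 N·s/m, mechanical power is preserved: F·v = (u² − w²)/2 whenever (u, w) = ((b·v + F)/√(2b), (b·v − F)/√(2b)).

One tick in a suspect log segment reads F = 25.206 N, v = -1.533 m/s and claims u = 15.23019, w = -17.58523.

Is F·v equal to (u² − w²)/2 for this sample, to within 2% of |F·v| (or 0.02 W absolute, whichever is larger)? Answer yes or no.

F·v = 25.206×(-1.533) = -38.6408 W.
(u² − w²)/2 = (231.9587 − 309.2403)/2 = -38.6408 W.
|Δ| = 0.0000;  2% of max(1, |F·v|) = 0.7728.

yes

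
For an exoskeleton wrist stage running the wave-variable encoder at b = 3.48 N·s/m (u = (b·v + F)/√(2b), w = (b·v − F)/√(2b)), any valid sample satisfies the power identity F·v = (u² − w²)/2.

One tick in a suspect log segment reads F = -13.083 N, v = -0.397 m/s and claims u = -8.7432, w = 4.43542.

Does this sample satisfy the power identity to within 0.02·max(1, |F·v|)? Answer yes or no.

no

F·v = (-13.083)×(-0.397) = 5.1940 W.
(u² − w²)/2 = (76.4435 − 19.6730)/2 = 28.3853 W.
|Δ| = 23.1913;  2% of max(1, |F·v|) = 0.1039.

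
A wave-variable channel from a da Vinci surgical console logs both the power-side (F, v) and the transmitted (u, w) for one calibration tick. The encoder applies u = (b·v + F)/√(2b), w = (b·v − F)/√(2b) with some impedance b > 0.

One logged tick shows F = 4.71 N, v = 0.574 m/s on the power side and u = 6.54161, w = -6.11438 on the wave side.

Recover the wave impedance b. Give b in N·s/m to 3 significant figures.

u + w = 0.42723;  u + w = √(2b)·v, so √(2b) = 0.42723/0.574 = 0.74430.
b = (√(2b))²/2 = 0.55399/2 = 0.27699.
(Check via u − w = 2F/√(2b): u − w = 12.65599, 2F/√(2b) = 12.65613.)

b = 0.277 N·s/m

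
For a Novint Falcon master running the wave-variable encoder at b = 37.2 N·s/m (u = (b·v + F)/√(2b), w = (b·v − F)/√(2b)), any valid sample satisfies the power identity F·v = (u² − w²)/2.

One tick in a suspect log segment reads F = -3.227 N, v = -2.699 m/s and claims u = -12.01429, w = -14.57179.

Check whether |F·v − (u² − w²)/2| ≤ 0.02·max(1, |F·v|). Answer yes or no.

F·v = (-3.227)×(-2.699) = 8.7097 W.
(u² − w²)/2 = (144.3432 − 212.3371)/2 = -33.9969 W.
|Δ| = 42.7066;  2% of max(1, |F·v|) = 0.1742.

no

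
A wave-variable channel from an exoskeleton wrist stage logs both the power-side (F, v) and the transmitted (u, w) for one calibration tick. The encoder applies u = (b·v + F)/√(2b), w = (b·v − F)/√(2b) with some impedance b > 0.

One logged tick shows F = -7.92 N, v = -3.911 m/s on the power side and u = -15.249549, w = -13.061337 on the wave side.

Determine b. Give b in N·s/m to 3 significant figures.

u + w = -28.310886;  u + w = √(2b)·v, so √(2b) = -28.310886/(-3.911) = 7.238784.
b = (√(2b))²/2 = 52.400000/2 = 26.200000.
(Check via u − w = 2F/√(2b): u − w = -2.188212, 2F/√(2b) = -2.188213.)

b = 26.2 N·s/m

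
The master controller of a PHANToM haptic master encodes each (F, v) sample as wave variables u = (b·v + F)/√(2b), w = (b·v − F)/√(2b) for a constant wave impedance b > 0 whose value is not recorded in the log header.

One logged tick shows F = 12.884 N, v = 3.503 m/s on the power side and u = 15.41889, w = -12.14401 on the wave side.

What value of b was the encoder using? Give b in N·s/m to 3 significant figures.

b = 0.437 N·s/m

u + w = 3.27488;  u + w = √(2b)·v, so √(2b) = 3.27488/3.503 = 0.93488.
b = (√(2b))²/2 = 0.87400/2 = 0.43700.
(Check via u − w = 2F/√(2b): u − w = 27.56290, 2F/√(2b) = 27.56293.)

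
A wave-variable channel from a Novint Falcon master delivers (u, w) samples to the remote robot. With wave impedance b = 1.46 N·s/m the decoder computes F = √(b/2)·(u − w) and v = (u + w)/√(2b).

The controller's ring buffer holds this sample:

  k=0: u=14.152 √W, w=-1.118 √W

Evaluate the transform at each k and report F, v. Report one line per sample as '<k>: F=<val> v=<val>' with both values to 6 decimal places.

0: F=13.046694 v=7.627572

k=0: u−w=15.270000, u+w=13.034000; √(b/2)=0.854400, √(2b)=1.708801; F=0.854400×15.27=13.046694, v=13.034000/1.708801=7.627572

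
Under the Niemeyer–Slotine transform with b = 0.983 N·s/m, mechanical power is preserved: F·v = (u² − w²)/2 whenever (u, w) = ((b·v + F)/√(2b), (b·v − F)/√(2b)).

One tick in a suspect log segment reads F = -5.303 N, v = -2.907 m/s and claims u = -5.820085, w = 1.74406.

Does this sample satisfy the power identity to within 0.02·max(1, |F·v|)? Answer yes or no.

yes

F·v = (-5.303)×(-2.907) = 15.415821 W.
(u² − w²)/2 = (33.873389 − 3.041745)/2 = 15.415822 W.
|Δ| = 0.000001;  2% of max(1, |F·v|) = 0.308316.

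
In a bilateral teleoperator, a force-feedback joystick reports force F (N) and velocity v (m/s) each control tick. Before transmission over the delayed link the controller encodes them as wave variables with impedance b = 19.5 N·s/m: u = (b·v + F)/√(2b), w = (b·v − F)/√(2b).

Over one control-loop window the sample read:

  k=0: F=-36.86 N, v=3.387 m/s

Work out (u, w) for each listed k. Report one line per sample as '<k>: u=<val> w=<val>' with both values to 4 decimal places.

0: u=4.6736 w=16.4782

k=0: b·v=19.5×3.387=66.0465; √(2b)=6.2450; u=(66.0465+(-36.86))/6.2450=4.6736, w=(66.0465−(-36.86))/6.2450=16.4782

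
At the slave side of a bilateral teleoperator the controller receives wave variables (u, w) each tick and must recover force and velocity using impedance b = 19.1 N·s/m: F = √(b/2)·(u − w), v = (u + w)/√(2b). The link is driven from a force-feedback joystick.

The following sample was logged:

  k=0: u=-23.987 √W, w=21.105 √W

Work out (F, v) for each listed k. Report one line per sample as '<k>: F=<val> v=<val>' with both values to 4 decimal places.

0: F=-139.3481 v=-0.4663

k=0: u−w=-45.0920, u+w=-2.8820; √(b/2)=3.0903, √(2b)=6.1806; F=3.0903×(-45.092)=-139.3481, v=-2.8820/6.1806=-0.4663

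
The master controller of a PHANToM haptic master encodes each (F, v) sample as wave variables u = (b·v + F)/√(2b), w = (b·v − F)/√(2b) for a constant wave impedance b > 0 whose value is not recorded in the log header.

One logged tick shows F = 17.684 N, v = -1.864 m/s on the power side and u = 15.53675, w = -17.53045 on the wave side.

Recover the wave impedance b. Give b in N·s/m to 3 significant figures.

u + w = -1.99370;  u + w = √(2b)·v, so √(2b) = -1.99370/(-1.864) = 1.06958.
b = (√(2b))²/2 = 1.14400/2 = 0.57200.
(Check via u − w = 2F/√(2b): u − w = 33.06720, 2F/√(2b) = 33.06714.)

b = 0.572 N·s/m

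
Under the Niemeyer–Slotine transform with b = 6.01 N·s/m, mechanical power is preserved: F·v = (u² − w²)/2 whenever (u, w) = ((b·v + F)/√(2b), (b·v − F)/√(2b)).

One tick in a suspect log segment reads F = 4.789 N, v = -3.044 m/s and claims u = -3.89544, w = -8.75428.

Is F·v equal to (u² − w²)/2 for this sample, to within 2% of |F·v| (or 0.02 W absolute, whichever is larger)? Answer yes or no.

F·v = 4.789×(-3.044) = -14.57772 W.
(u² − w²)/2 = (15.17445 − 76.63742)/2 = -30.73148 W.
|Δ| = 16.15377;  2% of max(1, |F·v|) = 0.29155.

no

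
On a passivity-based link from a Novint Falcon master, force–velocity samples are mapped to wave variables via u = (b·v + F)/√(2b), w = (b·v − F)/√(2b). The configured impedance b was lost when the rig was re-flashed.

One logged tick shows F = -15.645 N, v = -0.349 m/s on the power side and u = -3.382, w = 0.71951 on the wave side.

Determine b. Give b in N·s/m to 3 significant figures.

b = 29.1 N·s/m

u + w = -2.6625;  u + w = √(2b)·v, so √(2b) = -2.6625/(-0.349) = 7.6289.
b = (√(2b))²/2 = 58.2003/2 = 29.1001.
(Check via u − w = 2F/√(2b): u − w = -4.1015, 2F/√(2b) = -4.1015.)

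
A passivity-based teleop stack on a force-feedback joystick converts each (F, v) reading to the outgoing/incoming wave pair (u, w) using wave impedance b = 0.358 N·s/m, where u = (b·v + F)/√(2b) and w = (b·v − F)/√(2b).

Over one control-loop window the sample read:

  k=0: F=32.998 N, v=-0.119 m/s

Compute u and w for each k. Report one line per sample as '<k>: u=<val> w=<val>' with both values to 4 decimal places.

k=0: b·v=0.358×(-0.119)=-0.0426; √(2b)=0.8462; u=(-0.0426+32.998)/0.8462=38.9466, w=(-0.0426−32.998)/0.8462=-39.0473

0: u=38.9466 w=-39.0473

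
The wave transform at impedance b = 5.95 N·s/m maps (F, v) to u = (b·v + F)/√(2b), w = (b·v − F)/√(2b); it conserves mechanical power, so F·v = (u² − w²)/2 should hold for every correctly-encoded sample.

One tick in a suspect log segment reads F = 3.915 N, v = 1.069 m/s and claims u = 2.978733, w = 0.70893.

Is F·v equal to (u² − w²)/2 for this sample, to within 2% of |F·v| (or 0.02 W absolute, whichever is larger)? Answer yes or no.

yes

F·v = 3.915×1.069 = 4.185135 W.
(u² − w²)/2 = (8.872850 − 0.502582)/2 = 4.185134 W.
|Δ| = 0.000001;  2% of max(1, |F·v|) = 0.083703.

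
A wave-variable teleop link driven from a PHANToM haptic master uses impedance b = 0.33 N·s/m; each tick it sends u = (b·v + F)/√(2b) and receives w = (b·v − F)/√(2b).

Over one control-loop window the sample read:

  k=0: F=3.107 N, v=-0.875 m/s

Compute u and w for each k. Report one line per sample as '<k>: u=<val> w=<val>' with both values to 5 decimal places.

0: u=3.46903 w=-4.17988

k=0: b·v=0.33×(-0.875)=-0.28875; √(2b)=0.81240; u=(-0.28875+3.107)/0.81240=3.46903, w=(-0.28875−3.107)/0.81240=-4.17988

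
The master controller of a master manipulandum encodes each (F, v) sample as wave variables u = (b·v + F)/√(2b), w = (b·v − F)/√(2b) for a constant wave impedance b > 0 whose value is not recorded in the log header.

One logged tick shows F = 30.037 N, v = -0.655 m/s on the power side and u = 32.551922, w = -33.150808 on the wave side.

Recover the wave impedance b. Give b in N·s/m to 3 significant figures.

u + w = -0.598886;  u + w = √(2b)·v, so √(2b) = -0.598886/(-0.655) = 0.914330.
b = (√(2b))²/2 = 0.835999/2 = 0.417999.
(Check via u − w = 2F/√(2b): u − w = 65.702730, 2F/√(2b) = 65.702771.)

b = 0.418 N·s/m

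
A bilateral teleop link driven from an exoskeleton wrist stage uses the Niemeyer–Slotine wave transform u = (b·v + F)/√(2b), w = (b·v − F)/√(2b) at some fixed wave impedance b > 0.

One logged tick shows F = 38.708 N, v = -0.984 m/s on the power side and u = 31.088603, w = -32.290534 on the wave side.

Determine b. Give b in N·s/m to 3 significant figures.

b = 0.746 N·s/m

u + w = -1.201931;  u + w = √(2b)·v, so √(2b) = -1.201931/(-0.984) = 1.221475.
b = (√(2b))²/2 = 1.492000/2 = 0.746000.
(Check via u − w = 2F/√(2b): u − w = 63.379137, 2F/√(2b) = 63.379132.)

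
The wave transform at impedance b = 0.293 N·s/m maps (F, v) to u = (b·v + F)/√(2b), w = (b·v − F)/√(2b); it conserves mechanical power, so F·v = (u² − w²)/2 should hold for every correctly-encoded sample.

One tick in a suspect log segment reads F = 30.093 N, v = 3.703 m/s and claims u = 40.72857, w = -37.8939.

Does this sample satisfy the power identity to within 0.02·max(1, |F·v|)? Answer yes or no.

F·v = 30.093×3.703 = 111.4344 W.
(u² − w²)/2 = (1658.8164 − 1435.9477)/2 = 111.4344 W.
|Δ| = 0.0000;  2% of max(1, |F·v|) = 2.2287.

yes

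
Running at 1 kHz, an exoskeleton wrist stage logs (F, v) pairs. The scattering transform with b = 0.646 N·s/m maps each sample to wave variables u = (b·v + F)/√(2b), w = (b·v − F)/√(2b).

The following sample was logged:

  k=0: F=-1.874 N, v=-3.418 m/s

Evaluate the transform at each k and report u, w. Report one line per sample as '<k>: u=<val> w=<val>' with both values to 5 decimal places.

k=0: b·v=0.646×(-3.418)=-2.20803; √(2b)=1.13666; u=(-2.20803+(-1.874))/1.13666=-3.59124, w=(-2.20803−(-1.874))/1.13666=-0.29387

0: u=-3.59124 w=-0.29387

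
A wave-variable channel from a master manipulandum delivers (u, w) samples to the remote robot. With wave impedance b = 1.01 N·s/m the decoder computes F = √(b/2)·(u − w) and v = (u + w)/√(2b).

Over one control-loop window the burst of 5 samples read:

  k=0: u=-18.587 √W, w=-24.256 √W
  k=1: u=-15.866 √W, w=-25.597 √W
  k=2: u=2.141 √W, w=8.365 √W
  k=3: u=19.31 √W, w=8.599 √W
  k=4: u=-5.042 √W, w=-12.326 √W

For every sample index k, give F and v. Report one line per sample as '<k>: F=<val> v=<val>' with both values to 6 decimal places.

k=0: u−w=5.669000, u+w=-42.843000; √(b/2)=0.710634, √(2b)=1.421267; F=0.710634×5.669=4.028581, v=-42.843000/1.421267=-30.144230
k=1: u−w=9.731000, u+w=-41.463000; √(b/2)=0.710634, √(2b)=1.421267; F=0.710634×9.731=6.915175, v=-41.463000/1.421267=-29.173265
k=2: u−w=-6.224000, u+w=10.506000; √(b/2)=0.710634, √(2b)=1.421267; F=0.710634×(-6.224)=-4.422983, v=10.506000/1.421267=7.391996
k=3: u−w=10.711000, u+w=27.909000; √(b/2)=0.710634, √(2b)=1.421267; F=0.710634×10.711=7.611596, v=27.909000/1.421267=19.636704
k=4: u−w=7.284000, u+w=-17.368000; √(b/2)=0.710634, √(2b)=1.421267; F=0.710634×7.284=5.176255, v=-17.368000/1.421267=-12.220082

0: F=4.028581 v=-30.144230
1: F=6.915175 v=-29.173265
2: F=-4.422983 v=7.391996
3: F=7.611596 v=19.636704
4: F=5.176255 v=-12.220082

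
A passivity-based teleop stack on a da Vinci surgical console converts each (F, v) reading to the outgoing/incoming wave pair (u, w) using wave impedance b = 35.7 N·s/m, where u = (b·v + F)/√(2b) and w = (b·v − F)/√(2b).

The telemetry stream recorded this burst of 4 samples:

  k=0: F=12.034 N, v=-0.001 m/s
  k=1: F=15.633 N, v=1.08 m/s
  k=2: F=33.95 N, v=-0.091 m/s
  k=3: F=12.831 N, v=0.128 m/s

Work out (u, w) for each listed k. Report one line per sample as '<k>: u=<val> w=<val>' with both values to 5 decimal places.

0: u=1.41994 w=-1.42839
1: u=6.41301 w=2.71283
2: u=3.63335 w=-4.40229
3: u=2.05928 w=-0.97770

k=0: b·v=35.7×(-0.001)=-0.03570; √(2b)=8.44985; u=(-0.03570+12.034)/8.44985=1.41994, w=(-0.03570−12.034)/8.44985=-1.42839
k=1: b·v=35.7×1.08=38.55600; √(2b)=8.44985; u=(38.55600+15.633)/8.44985=6.41301, w=(38.55600−15.633)/8.44985=2.71283
k=2: b·v=35.7×(-0.091)=-3.24870; √(2b)=8.44985; u=(-3.24870+33.95)/8.44985=3.63335, w=(-3.24870−33.95)/8.44985=-4.40229
k=3: b·v=35.7×0.128=4.56960; √(2b)=8.44985; u=(4.56960+12.831)/8.44985=2.05928, w=(4.56960−12.831)/8.44985=-0.97770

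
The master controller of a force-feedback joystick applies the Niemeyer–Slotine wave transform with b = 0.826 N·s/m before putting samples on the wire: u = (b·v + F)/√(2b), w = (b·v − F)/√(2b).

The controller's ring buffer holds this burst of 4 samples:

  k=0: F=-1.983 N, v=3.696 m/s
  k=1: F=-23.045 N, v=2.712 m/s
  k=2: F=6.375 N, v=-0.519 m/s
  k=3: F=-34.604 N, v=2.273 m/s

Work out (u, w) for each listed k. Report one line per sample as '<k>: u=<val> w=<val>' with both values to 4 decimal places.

0: u=0.8324 w=3.9181
1: u=-16.1868 w=19.6725
2: u=4.6264 w=-5.2935
3: u=-25.4621 w=28.3836

k=0: b·v=0.826×3.696=3.0529; √(2b)=1.2853; u=(3.0529+(-1.983))/1.2853=0.8324, w=(3.0529−(-1.983))/1.2853=3.9181
k=1: b·v=0.826×2.712=2.2401; √(2b)=1.2853; u=(2.2401+(-23.045))/1.2853=-16.1868, w=(2.2401−(-23.045))/1.2853=19.6725
k=2: b·v=0.826×(-0.519)=-0.4287; √(2b)=1.2853; u=(-0.4287+6.375)/1.2853=4.6264, w=(-0.4287−6.375)/1.2853=-5.2935
k=3: b·v=0.826×2.273=1.8775; √(2b)=1.2853; u=(1.8775+(-34.604))/1.2853=-25.4621, w=(1.8775−(-34.604))/1.2853=28.3836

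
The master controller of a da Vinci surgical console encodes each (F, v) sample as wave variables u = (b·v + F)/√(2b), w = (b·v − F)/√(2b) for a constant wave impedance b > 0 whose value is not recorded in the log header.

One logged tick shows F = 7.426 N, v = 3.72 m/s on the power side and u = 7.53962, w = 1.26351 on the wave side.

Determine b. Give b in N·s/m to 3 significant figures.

u + w = 8.80313;  u + w = √(2b)·v, so √(2b) = 8.80313/3.72 = 2.36643.
b = (√(2b))²/2 = 5.60000/2 = 2.80000.
(Check via u − w = 2F/√(2b): u − w = 6.27611, 2F/√(2b) = 6.27611.)

b = 2.8 N·s/m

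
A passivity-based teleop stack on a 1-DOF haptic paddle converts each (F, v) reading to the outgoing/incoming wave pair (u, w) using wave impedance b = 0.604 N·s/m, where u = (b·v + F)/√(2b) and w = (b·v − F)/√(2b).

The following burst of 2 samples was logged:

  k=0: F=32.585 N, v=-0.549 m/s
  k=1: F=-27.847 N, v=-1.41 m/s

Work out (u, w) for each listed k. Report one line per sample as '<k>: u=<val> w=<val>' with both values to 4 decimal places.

k=0: b·v=0.604×(-0.549)=-0.3316; √(2b)=1.0991; u=(-0.3316+32.585)/1.0991=29.3455, w=(-0.3316−32.585)/1.0991=-29.9489
k=1: b·v=0.604×(-1.41)=-0.8516; √(2b)=1.0991; u=(-0.8516+(-27.847))/1.0991=-26.1113, w=(-0.8516−(-27.847))/1.0991=24.5615

0: u=29.3455 w=-29.9489
1: u=-26.1113 w=24.5615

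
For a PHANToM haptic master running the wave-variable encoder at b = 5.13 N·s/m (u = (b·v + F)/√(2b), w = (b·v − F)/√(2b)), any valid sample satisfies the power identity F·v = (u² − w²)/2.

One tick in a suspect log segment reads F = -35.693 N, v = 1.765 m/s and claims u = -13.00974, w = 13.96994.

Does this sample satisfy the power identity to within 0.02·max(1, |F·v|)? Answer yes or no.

F·v = (-35.693)×1.765 = -62.9981 W.
(u² − w²)/2 = (169.2533 − 195.1592)/2 = -12.9529 W.
|Δ| = 50.0452;  2% of max(1, |F·v|) = 1.2600.

no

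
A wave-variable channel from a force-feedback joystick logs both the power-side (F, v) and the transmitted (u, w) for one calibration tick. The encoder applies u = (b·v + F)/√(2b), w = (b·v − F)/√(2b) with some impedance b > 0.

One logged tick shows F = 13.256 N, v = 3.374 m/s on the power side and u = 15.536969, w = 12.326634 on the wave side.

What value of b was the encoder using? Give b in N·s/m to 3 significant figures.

b = 34.1 N·s/m

u + w = 27.863603;  u + w = √(2b)·v, so √(2b) = 27.863603/3.374 = 8.258329.
b = (√(2b))²/2 = 68.200003/2 = 34.100001.
(Check via u − w = 2F/√(2b): u − w = 3.210335, 2F/√(2b) = 3.210335.)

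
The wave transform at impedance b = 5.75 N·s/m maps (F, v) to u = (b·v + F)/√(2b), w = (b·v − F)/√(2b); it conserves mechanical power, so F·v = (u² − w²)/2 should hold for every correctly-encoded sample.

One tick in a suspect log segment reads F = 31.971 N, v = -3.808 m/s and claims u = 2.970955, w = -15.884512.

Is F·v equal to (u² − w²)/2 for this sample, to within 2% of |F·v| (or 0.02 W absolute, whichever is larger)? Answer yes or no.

F·v = 31.971×(-3.808) = -121.745568 W.
(u² − w²)/2 = (8.826574 − 252.317721)/2 = -121.745574 W.
|Δ| = 0.000006;  2% of max(1, |F·v|) = 2.434911.

yes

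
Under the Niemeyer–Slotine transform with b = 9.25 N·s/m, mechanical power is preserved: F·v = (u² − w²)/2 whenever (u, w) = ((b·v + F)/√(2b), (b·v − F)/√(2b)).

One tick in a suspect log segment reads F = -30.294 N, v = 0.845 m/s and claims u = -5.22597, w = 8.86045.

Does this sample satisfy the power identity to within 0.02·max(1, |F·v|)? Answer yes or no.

F·v = (-30.294)×0.845 = -25.5984 W.
(u² − w²)/2 = (27.3108 − 78.5076)/2 = -25.5984 W.
|Δ| = 0.0000;  2% of max(1, |F·v|) = 0.5120.

yes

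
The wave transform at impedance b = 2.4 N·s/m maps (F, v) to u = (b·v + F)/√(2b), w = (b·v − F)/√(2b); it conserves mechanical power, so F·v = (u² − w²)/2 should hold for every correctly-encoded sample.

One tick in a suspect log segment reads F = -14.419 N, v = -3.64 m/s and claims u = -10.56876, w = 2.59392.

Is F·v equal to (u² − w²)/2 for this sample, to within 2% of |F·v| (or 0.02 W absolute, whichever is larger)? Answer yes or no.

yes

F·v = (-14.419)×(-3.64) = 52.4852 W.
(u² − w²)/2 = (111.6987 − 6.7284)/2 = 52.4851 W.
|Δ| = 0.0000;  2% of max(1, |F·v|) = 1.0497.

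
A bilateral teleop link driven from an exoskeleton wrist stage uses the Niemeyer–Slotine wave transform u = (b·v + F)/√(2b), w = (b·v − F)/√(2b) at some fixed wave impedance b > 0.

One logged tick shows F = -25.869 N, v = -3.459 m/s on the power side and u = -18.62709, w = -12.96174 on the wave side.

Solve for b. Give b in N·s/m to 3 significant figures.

u + w = -31.5888;  u + w = √(2b)·v, so √(2b) = -31.5888/(-3.459) = 9.1324.
b = (√(2b))²/2 = 83.4000/2 = 41.7000.
(Check via u − w = 2F/√(2b): u − w = -5.6653, 2F/√(2b) = -5.6653.)

b = 41.7 N·s/m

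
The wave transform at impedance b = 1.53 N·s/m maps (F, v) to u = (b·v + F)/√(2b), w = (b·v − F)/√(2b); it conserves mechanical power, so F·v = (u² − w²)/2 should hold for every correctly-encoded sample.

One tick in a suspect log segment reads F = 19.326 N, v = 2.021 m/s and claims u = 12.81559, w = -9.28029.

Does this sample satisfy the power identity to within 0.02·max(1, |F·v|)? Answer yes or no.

F·v = 19.326×2.021 = 39.0578 W.
(u² − w²)/2 = (164.2393 − 86.1238)/2 = 39.0578 W.
|Δ| = 0.0001;  2% of max(1, |F·v|) = 0.7812.

yes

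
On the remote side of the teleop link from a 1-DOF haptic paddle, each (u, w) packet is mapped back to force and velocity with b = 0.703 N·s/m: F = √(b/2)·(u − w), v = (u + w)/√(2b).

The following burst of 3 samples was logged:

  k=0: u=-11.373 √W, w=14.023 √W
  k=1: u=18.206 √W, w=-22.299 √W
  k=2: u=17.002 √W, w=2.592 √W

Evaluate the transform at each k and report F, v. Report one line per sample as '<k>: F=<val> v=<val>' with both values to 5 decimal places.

0: F=-15.05664 v=2.23487
1: F=24.01438 v=-3.45183
2: F=8.54332 v=16.52458

k=0: u−w=-25.39600, u+w=2.65000; √(b/2)=0.59287, √(2b)=1.18575; F=0.59287×(-25.396)=-15.05664, v=2.65000/1.18575=2.23487
k=1: u−w=40.50500, u+w=-4.09300; √(b/2)=0.59287, √(2b)=1.18575; F=0.59287×40.505=24.01438, v=-4.09300/1.18575=-3.45183
k=2: u−w=14.41000, u+w=19.59400; √(b/2)=0.59287, √(2b)=1.18575; F=0.59287×14.41=8.54332, v=19.59400/1.18575=16.52458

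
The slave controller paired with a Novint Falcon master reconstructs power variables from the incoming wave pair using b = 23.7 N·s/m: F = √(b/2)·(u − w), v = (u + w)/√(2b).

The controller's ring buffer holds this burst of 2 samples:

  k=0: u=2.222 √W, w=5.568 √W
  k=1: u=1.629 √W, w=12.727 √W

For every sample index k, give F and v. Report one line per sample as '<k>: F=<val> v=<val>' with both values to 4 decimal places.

k=0: u−w=-3.3460, u+w=7.7900; √(b/2)=3.4424, √(2b)=6.8848; F=3.4424×(-3.346)=-11.5182, v=7.7900/6.8848=1.1315
k=1: u−w=-11.0980, u+w=14.3560; √(b/2)=3.4424, √(2b)=6.8848; F=3.4424×(-11.098)=-38.2036, v=14.3560/6.8848=2.0852

0: F=-11.5182 v=1.1315
1: F=-38.2036 v=2.0852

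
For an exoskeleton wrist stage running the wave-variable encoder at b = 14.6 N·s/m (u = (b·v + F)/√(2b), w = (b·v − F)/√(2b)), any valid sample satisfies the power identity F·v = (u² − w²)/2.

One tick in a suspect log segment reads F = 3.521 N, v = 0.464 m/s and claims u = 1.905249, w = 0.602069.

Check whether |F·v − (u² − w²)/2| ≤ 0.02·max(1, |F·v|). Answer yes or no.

F·v = 3.521×0.464 = 1.633744 W.
(u² − w²)/2 = (3.629974 − 0.362487)/2 = 1.633743 W.
|Δ| = 0.000001;  2% of max(1, |F·v|) = 0.032675.

yes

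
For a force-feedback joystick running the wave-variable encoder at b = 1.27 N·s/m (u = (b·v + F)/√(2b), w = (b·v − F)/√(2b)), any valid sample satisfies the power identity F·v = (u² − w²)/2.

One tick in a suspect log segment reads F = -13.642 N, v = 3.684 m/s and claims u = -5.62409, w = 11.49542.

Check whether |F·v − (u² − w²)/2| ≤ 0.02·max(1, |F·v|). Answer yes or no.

yes

F·v = (-13.642)×3.684 = -50.25713 W.
(u² − w²)/2 = (31.63039 − 132.14468)/2 = -50.25715 W.
|Δ| = 0.00002;  2% of max(1, |F·v|) = 1.00514.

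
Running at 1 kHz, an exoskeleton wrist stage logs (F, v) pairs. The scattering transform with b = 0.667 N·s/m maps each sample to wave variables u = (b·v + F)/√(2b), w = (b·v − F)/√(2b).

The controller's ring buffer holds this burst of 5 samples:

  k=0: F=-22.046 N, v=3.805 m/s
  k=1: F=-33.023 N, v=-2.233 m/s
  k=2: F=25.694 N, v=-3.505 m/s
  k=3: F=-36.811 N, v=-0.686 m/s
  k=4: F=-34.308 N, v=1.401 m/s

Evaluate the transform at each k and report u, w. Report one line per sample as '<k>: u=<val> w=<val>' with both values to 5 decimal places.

0: u=-16.89026 w=21.28499
1: u=-29.88116 w=27.30206
2: u=20.22198 w=-24.27021
3: u=-32.26746 w=31.47513
4: u=-28.89510 w=30.51324

k=0: b·v=0.667×3.805=2.53794; √(2b)=1.15499; u=(2.53794+(-22.046))/1.15499=-16.89026, w=(2.53794−(-22.046))/1.15499=21.28499
k=1: b·v=0.667×(-2.233)=-1.48941; √(2b)=1.15499; u=(-1.48941+(-33.023))/1.15499=-29.88116, w=(-1.48941−(-33.023))/1.15499=27.30206
k=2: b·v=0.667×(-3.505)=-2.33784; √(2b)=1.15499; u=(-2.33784+25.694)/1.15499=20.22198, w=(-2.33784−25.694)/1.15499=-24.27021
k=3: b·v=0.667×(-0.686)=-0.45756; √(2b)=1.15499; u=(-0.45756+(-36.811))/1.15499=-32.26746, w=(-0.45756−(-36.811))/1.15499=31.47513
k=4: b·v=0.667×1.401=0.93447; √(2b)=1.15499; u=(0.93447+(-34.308))/1.15499=-28.89510, w=(0.93447−(-34.308))/1.15499=30.51324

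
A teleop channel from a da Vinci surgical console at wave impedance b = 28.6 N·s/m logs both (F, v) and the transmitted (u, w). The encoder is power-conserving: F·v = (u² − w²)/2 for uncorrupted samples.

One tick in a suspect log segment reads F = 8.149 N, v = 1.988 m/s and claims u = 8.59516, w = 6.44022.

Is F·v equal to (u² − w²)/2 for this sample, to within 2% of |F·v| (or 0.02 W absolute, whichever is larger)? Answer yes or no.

F·v = 8.149×1.988 = 16.20021 W.
(u² − w²)/2 = (73.87678 − 41.47643)/2 = 16.20017 W.
|Δ| = 0.00004;  2% of max(1, |F·v|) = 0.32400.

yes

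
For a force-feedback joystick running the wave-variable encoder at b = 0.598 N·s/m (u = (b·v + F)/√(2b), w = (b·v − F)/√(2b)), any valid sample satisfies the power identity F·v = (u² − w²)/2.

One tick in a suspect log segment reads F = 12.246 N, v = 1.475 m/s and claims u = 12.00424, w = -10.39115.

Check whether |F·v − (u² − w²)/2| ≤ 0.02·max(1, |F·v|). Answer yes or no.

F·v = 12.246×1.475 = 18.06285 W.
(u² − w²)/2 = (144.10178 − 107.97600)/2 = 18.06289 W.
|Δ| = 0.00004;  2% of max(1, |F·v|) = 0.36126.

yes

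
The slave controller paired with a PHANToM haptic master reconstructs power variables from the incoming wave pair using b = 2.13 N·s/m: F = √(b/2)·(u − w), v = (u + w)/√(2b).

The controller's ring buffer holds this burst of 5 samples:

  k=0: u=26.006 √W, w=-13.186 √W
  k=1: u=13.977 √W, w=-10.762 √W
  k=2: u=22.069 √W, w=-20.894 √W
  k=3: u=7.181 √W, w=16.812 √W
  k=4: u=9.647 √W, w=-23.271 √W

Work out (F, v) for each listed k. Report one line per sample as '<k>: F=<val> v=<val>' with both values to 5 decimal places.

0: F=40.44569 v=6.21131
1: F=25.53036 v=1.55767
2: F=44.33732 v=0.56929
3: F=-9.93908 v=11.62465
4: F=33.97099 v=-6.60085

k=0: u−w=39.19200, u+w=12.82000; √(b/2)=1.03199, √(2b)=2.06398; F=1.03199×39.192=40.44569, v=12.82000/2.06398=6.21131
k=1: u−w=24.73900, u+w=3.21500; √(b/2)=1.03199, √(2b)=2.06398; F=1.03199×24.739=25.53036, v=3.21500/2.06398=1.55767
k=2: u−w=42.96300, u+w=1.17500; √(b/2)=1.03199, √(2b)=2.06398; F=1.03199×42.963=44.33732, v=1.17500/2.06398=0.56929
k=3: u−w=-9.63100, u+w=23.99300; √(b/2)=1.03199, √(2b)=2.06398; F=1.03199×(-9.631)=-9.93908, v=23.99300/2.06398=11.62465
k=4: u−w=32.91800, u+w=-13.62400; √(b/2)=1.03199, √(2b)=2.06398; F=1.03199×32.918=33.97099, v=-13.62400/2.06398=-6.60085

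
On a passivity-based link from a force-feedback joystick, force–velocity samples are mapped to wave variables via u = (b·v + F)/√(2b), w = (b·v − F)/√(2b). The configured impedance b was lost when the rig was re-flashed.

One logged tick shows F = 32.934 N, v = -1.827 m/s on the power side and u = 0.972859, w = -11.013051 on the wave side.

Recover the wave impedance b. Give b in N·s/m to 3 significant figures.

b = 15.1 N·s/m

u + w = -10.040192;  u + w = √(2b)·v, so √(2b) = -10.040192/(-1.827) = 5.495453.
b = (√(2b))²/2 = 30.200000/2 = 15.100000.
(Check via u − w = 2F/√(2b): u − w = 11.985910, 2F/√(2b) = 11.985910.)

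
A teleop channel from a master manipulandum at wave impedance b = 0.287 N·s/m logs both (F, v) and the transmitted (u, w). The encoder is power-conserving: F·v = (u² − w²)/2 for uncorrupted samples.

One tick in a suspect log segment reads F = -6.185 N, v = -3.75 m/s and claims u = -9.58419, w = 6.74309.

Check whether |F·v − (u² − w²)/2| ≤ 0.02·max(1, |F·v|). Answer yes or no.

F·v = (-6.185)×(-3.75) = 23.19375 W.
(u² − w²)/2 = (91.85670 − 45.46926)/2 = 23.19372 W.
|Δ| = 0.00003;  2% of max(1, |F·v|) = 0.46387.

yes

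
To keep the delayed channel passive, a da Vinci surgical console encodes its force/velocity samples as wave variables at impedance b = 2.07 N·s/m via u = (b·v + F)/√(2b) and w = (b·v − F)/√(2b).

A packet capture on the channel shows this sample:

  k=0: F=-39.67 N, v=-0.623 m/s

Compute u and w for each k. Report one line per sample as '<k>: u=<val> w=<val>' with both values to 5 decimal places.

k=0: b·v=2.07×(-0.623)=-1.28961; √(2b)=2.03470; u=(-1.28961+(-39.67))/2.03470=-20.13055, w=(-1.28961−(-39.67))/2.03470=18.86293

0: u=-20.13055 w=18.86293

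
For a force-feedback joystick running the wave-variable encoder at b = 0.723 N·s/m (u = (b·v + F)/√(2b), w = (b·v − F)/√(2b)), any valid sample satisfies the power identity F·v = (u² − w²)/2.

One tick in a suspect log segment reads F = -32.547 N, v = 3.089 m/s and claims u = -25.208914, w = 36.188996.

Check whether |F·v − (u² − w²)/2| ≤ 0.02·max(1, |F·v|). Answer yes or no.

no

F·v = (-32.547)×3.089 = -100.537683 W.
(u² − w²)/2 = (635.489345 − 1309.643431)/2 = -337.077043 W.
|Δ| = 236.539360;  2% of max(1, |F·v|) = 2.010754.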